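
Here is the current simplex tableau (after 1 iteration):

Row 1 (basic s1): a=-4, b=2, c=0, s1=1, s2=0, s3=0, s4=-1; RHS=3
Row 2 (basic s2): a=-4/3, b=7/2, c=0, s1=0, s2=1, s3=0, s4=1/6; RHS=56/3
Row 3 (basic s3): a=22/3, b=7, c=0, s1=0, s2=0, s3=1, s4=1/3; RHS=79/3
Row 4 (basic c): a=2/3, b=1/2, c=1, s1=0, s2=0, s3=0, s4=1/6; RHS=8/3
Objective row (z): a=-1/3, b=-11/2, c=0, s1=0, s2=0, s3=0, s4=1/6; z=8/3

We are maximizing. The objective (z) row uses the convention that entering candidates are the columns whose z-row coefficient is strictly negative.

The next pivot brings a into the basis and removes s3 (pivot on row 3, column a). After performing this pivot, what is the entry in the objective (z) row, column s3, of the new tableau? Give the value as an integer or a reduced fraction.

Pivot element is row 3, column a: 22/3.
Normalize row 3: new (row 3, s3) = 1/(22/3) = 3/22.
z-row ← z-row − (-1/3)·(new row 3): 0 − (-1/3)·(3/22) = 1/22.

1/22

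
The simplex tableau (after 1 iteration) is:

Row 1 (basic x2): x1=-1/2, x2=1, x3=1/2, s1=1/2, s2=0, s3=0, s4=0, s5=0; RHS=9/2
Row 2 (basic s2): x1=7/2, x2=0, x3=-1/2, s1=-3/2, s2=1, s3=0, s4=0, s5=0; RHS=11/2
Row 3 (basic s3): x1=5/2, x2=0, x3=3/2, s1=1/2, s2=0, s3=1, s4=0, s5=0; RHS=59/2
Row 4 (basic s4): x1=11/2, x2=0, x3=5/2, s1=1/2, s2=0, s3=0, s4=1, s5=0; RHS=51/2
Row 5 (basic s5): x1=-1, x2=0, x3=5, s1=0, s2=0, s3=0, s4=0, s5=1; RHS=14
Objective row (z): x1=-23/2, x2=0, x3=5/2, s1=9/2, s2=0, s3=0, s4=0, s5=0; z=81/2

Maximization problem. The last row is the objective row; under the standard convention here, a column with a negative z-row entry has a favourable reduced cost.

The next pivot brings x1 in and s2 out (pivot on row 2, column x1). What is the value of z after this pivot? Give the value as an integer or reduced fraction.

410/7

Minimum ratio for x1: (11/2)/(7/2) = 11/7.
z changes by −(z-row coeff of x1)·ratio = −(-23/2)·(11/7) = 253/14.
New z = 81/2 + (253/14) = 410/7.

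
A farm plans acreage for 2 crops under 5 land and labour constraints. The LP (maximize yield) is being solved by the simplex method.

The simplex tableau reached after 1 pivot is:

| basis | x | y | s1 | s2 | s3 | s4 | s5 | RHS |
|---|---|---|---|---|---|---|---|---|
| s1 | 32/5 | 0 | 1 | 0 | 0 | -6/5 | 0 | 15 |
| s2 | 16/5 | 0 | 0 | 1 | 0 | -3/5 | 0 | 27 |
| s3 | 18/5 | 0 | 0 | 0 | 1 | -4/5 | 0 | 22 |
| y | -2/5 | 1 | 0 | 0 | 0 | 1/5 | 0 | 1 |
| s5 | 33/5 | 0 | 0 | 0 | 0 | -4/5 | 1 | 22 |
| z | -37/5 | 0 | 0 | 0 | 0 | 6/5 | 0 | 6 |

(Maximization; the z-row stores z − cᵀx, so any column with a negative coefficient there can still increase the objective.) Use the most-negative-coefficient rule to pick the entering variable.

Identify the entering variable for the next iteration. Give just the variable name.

x

Objective-row coefficients: x: -37/5, y: 0, s1: 0, s2: 0, s3: 0, s4: 6/5, s5: 0.
The most negative is -37/5 in column x, so x enters.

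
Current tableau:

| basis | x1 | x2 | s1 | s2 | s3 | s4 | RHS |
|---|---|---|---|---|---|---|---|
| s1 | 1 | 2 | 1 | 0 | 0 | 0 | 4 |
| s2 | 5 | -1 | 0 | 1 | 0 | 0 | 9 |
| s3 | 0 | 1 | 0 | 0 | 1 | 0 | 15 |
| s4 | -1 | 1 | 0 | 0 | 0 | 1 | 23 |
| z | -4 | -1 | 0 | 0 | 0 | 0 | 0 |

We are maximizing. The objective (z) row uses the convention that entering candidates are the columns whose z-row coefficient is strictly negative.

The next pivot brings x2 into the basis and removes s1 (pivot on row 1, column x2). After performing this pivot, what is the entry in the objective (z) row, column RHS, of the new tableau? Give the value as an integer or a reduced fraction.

Pivot element is row 1, column x2: 2.
Normalize row 1: new (row 1, RHS) = 4/2 = 2.
z-row ← z-row − (-1)·(new row 1): 0 − (-1)·2 = 2.

2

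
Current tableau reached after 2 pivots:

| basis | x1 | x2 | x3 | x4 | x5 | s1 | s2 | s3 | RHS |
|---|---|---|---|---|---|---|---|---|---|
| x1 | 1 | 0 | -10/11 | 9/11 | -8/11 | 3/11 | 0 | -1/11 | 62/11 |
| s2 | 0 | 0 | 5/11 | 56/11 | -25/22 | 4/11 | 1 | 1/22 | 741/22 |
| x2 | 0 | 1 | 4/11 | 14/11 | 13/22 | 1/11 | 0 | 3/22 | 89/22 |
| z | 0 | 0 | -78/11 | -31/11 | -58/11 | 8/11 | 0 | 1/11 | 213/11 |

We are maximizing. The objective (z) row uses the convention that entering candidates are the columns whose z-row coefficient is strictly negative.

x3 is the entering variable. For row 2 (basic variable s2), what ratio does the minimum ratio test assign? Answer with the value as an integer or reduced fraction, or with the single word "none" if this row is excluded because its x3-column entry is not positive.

741/10

Ratio = RHS / (x3 entry) = (741/22) / (5/11) = 741/10.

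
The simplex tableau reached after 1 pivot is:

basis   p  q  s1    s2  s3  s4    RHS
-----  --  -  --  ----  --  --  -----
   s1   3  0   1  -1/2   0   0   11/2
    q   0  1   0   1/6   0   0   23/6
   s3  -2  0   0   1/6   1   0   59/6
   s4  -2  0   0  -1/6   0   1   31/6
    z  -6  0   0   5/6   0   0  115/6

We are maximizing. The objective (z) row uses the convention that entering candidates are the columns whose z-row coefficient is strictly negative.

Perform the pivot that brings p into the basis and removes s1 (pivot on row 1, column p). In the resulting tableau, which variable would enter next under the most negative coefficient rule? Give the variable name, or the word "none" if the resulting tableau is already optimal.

Pivot element 3. New z-row = old z-row − (-6)·(row 1/3).
Updated z-row coefficients: p: 0, q: 0, s1: 2, s2: -1/6, s3: 0, s4: 0.
The most negative is -1/6 in column s2, so s2 would enter next.

s2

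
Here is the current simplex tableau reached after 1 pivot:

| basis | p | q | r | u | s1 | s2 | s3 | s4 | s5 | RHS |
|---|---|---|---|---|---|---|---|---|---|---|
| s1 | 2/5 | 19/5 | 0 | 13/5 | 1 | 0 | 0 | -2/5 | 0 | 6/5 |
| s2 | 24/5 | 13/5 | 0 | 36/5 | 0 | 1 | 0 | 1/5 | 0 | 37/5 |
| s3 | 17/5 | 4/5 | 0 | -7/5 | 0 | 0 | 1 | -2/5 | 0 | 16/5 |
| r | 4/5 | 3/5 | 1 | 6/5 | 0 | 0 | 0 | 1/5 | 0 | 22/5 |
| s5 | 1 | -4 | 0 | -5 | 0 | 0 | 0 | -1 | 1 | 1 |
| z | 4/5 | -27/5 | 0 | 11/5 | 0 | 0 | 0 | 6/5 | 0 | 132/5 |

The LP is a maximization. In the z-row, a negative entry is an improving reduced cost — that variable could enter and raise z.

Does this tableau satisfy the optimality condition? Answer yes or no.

Column q has objective-row coefficient -27/5, which is negative; an improving pivot exists, so not yet optimal.

no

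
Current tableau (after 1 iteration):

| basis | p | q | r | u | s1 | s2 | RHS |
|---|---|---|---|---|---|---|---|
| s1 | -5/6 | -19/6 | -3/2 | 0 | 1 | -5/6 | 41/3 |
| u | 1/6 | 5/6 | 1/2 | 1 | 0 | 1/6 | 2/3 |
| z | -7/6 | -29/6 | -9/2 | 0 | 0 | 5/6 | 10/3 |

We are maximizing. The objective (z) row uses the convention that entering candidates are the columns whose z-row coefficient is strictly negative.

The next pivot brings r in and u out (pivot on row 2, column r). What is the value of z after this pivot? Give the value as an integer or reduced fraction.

28/3

Minimum ratio for r: (2/3)/(1/2) = 4/3.
z changes by −(z-row coeff of r)·ratio = −(-9/2)·(4/3) = 6.
New z = 10/3 + 6 = 28/3.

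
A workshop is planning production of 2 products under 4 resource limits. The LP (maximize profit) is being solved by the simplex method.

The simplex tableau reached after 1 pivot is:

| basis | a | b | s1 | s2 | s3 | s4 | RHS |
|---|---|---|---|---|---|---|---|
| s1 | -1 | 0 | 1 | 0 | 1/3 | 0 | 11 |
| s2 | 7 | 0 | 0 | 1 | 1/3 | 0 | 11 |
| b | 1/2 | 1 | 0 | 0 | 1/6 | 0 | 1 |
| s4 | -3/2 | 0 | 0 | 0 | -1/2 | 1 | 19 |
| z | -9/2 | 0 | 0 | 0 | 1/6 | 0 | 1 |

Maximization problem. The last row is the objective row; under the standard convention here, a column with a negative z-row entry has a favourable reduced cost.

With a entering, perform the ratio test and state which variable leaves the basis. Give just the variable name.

Ratios: row 1 (s1): entry -1 ≤ 0, skip; row 2 (s2): 11/7 = 11/7; row 3 (b): 1/(1/2) = 2; row 4 (s4): entry -3/2 ≤ 0, skip.
Minimum ratio 11/7 is in the s2 row, so s2 leaves.

s2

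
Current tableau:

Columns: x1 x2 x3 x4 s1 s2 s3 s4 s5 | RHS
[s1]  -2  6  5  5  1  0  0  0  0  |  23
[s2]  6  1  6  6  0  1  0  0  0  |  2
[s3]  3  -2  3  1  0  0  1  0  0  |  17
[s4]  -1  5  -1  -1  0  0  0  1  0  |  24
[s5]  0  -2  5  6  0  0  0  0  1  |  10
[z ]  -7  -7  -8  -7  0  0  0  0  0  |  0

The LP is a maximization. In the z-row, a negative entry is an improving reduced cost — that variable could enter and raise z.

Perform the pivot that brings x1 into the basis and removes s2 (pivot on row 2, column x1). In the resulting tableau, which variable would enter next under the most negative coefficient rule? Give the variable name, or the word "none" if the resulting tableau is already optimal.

Pivot element 6. New z-row = old z-row − (-7)·(row 2/6).
Updated z-row coefficients: x1: 0, x2: -35/6, x3: -1, x4: 0, s1: 0, s2: 7/6, s3: 0, s4: 0, s5: 0.
The most negative is -35/6 in column x2, so x2 would enter next.

x2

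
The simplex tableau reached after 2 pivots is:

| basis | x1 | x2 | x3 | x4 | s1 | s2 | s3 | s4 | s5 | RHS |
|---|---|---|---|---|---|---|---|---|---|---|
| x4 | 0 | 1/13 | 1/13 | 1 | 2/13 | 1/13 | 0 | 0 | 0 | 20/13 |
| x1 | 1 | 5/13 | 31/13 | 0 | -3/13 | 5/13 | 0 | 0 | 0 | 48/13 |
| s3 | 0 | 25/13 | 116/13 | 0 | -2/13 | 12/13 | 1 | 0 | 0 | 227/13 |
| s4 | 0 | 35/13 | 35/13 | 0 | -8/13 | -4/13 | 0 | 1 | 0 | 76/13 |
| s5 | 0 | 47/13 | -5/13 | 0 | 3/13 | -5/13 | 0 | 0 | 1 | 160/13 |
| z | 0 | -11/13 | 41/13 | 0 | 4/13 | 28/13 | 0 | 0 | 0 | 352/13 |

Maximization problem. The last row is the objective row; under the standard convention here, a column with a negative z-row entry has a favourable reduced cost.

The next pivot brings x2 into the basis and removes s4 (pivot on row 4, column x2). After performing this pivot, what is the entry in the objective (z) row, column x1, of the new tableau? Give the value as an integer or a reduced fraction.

0

Pivot element is row 4, column x2: 35/13.
Normalize row 4: new (row 4, x1) = 0/(35/13) = 0.
z-row ← z-row − (-11/13)·(new row 4): 0 − (-11/13)·0 = 0.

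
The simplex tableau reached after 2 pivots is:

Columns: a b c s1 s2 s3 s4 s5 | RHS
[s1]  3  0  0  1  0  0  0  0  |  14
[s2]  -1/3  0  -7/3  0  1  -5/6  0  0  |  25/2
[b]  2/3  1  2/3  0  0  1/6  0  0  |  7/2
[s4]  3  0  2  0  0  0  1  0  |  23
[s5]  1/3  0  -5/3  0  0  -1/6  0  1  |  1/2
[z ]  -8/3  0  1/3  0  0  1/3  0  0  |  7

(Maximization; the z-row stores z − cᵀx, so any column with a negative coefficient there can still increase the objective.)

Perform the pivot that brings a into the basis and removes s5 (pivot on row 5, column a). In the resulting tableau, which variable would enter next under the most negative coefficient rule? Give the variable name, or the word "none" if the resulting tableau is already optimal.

c

Pivot element 1/3. New z-row = old z-row − (-8/3)·(row 5/(1/3)).
Updated z-row coefficients: a: 0, b: 0, c: -13, s1: 0, s2: 0, s3: -1, s4: 0, s5: 8.
The most negative is -13 in column c, so c would enter next.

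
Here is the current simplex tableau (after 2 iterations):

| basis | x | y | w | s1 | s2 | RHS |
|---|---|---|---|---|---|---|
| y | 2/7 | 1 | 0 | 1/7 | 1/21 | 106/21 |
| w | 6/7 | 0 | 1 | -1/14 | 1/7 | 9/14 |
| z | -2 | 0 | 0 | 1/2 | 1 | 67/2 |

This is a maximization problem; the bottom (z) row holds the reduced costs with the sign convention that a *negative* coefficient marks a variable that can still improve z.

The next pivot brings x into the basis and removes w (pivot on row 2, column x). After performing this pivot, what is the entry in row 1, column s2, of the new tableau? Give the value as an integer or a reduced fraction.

0

Pivot element is row 2, column x: 6/7.
Normalize row 2: new (row 2, s2) = (1/7)/(6/7) = 1/6.
row 1 ← row 1 − (2/7)·(new row 2): 1/21 − (2/7)·(1/6) = 0.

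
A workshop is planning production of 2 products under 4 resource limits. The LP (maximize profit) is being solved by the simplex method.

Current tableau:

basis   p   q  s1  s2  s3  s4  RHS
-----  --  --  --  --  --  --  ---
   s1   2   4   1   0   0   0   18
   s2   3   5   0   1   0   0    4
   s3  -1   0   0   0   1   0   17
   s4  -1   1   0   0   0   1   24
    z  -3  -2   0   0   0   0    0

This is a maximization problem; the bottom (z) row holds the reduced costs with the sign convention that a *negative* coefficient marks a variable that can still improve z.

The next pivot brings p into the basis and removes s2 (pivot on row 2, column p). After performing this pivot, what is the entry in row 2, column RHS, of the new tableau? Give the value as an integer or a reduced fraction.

4/3

Pivot element is row 2, column p: 3.
Normalize row 2: new (row 2, RHS) = 4/3 = 4/3.
Row 2 is the pivot row, so the entry is 4/3.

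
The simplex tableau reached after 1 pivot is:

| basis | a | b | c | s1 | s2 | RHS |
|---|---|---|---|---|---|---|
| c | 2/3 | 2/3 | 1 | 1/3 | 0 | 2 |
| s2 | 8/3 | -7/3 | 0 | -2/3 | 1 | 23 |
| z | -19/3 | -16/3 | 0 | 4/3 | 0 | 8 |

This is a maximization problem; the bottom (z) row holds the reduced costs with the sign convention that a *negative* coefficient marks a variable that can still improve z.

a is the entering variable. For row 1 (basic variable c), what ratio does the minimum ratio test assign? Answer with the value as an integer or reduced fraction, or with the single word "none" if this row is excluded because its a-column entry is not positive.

3

Ratio = RHS / (a entry) = 2 / (2/3) = 3.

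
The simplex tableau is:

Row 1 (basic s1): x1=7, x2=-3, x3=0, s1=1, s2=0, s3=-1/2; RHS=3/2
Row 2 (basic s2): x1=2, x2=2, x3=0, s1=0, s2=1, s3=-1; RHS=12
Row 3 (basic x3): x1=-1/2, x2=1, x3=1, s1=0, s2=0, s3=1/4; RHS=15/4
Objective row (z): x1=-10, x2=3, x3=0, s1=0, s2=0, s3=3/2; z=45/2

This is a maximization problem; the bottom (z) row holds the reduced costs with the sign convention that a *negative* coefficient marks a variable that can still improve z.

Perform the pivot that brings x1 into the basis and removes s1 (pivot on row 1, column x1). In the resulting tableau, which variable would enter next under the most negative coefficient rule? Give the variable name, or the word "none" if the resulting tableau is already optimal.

Pivot element 7. New z-row = old z-row − (-10)·(row 1/7).
Updated z-row coefficients: x1: 0, x2: -9/7, x3: 0, s1: 10/7, s2: 0, s3: 11/14.
The most negative is -9/7 in column x2, so x2 would enter next.

x2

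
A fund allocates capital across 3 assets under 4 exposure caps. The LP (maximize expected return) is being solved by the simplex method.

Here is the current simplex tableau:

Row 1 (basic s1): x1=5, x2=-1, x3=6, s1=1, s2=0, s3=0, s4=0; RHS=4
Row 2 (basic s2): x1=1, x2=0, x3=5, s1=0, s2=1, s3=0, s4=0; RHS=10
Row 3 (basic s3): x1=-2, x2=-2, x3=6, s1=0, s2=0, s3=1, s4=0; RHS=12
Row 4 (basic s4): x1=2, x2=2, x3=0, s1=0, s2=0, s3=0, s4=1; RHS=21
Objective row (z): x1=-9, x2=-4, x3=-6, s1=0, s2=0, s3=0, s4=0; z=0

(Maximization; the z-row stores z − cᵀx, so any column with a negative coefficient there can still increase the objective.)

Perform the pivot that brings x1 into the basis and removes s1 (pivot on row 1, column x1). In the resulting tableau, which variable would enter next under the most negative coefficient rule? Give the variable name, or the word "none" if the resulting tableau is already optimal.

Pivot element 5. New z-row = old z-row − (-9)·(row 1/5).
Updated z-row coefficients: x1: 0, x2: -29/5, x3: 24/5, s1: 9/5, s2: 0, s3: 0, s4: 0.
The most negative is -29/5 in column x2, so x2 would enter next.

x2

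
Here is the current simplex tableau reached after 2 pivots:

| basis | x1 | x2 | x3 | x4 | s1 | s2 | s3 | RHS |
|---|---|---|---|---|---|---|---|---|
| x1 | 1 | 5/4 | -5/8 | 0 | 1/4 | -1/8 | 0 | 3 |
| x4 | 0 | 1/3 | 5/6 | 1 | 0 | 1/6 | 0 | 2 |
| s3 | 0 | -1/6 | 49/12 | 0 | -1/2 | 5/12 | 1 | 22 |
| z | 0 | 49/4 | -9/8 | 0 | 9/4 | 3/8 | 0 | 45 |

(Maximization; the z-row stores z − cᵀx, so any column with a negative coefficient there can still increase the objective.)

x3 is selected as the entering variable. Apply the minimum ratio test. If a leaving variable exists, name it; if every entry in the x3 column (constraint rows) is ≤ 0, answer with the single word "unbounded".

Ratios: row 1 (x1): entry -5/8 ≤ 0, skip; row 2 (x4): 2/(5/6) = 12/5; row 3 (s3): 22/(49/12) = 264/49.
Minimum ratio is in the x4 row, so x4 leaves.

x4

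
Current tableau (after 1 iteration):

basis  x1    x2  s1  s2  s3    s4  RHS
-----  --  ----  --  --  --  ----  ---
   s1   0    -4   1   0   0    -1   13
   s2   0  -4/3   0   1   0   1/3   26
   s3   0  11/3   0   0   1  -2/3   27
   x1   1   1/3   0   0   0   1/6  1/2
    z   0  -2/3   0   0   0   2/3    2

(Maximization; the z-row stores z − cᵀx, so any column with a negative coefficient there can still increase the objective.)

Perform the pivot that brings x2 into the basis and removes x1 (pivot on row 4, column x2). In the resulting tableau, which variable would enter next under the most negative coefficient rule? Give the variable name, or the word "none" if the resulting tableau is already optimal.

Pivot element 1/3. New z-row = old z-row − (-2/3)·(row 4/(1/3)).
Updated z-row coefficients: x1: 2, x2: 0, s1: 0, s2: 0, s3: 0, s4: 1.
No coefficient is strictly negative; the tableau after this pivot is optimal.

none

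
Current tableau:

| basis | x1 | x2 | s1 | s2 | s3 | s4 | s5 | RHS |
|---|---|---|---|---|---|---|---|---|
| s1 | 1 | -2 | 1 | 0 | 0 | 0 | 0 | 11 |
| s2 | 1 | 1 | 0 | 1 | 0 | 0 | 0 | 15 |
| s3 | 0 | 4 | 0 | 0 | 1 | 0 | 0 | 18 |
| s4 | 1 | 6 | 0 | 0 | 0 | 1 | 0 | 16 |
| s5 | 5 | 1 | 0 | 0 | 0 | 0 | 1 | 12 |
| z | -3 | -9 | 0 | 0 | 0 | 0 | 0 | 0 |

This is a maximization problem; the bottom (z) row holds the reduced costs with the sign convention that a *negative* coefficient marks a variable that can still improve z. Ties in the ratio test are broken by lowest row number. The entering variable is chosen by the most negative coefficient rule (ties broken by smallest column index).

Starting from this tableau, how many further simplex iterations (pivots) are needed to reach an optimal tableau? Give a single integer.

2

pivot: x2 in, s4 out → z = 24
pivot: x1 in, s5 out → z = 780/29
No improving column remains; optimal.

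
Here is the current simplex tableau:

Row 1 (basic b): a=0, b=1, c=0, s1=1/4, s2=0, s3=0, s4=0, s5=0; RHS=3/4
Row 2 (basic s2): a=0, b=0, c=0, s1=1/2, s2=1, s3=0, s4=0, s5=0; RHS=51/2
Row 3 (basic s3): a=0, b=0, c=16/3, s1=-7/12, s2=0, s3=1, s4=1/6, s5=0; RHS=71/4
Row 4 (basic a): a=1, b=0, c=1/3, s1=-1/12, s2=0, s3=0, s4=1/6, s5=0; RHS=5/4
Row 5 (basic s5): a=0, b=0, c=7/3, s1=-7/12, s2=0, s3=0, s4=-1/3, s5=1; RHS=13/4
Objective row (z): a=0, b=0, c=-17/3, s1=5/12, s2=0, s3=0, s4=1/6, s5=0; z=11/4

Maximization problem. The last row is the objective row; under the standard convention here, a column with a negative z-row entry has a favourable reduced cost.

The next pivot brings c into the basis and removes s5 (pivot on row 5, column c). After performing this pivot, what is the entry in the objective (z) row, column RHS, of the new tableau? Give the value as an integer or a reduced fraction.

149/14

Pivot element is row 5, column c: 7/3.
Normalize row 5: new (row 5, RHS) = (13/4)/(7/3) = 39/28.
z-row ← z-row − (-17/3)·(new row 5): 11/4 − (-17/3)·(39/28) = 149/14.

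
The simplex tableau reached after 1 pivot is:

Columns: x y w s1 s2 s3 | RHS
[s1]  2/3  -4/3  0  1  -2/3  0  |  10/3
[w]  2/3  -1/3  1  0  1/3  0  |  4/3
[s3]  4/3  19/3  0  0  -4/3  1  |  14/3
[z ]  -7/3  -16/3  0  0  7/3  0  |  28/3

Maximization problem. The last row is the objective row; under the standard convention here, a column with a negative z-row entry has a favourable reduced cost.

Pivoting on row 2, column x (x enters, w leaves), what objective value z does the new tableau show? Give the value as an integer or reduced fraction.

Minimum ratio for x: (4/3)/(2/3) = 2.
z changes by −(z-row coeff of x)·ratio = −(-7/3)·2 = 14/3.
New z = 28/3 + (14/3) = 14.

14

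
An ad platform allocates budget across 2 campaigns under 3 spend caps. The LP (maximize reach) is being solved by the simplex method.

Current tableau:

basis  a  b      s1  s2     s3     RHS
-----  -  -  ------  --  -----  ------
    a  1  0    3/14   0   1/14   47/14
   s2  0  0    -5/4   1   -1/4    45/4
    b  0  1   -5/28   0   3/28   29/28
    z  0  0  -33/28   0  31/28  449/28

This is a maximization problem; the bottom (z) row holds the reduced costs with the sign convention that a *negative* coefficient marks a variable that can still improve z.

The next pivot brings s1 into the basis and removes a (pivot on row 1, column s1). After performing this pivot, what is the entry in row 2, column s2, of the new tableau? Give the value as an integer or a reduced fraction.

1

Pivot element is row 1, column s1: 3/14.
Normalize row 1: new (row 1, s2) = 0/(3/14) = 0.
row 2 ← row 2 − (-5/4)·(new row 1): 1 − (-5/4)·0 = 1.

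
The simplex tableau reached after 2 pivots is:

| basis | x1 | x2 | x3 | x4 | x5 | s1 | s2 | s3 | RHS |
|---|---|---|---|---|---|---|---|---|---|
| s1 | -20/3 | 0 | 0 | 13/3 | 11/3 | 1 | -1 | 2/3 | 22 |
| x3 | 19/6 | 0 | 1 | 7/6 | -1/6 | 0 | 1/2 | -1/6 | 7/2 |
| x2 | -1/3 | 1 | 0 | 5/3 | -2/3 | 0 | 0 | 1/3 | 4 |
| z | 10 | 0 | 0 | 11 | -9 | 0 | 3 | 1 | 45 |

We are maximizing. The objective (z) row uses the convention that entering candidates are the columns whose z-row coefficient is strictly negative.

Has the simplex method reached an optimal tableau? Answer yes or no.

no

Column x5 has objective-row coefficient -9, which is negative; an improving pivot exists, so not yet optimal.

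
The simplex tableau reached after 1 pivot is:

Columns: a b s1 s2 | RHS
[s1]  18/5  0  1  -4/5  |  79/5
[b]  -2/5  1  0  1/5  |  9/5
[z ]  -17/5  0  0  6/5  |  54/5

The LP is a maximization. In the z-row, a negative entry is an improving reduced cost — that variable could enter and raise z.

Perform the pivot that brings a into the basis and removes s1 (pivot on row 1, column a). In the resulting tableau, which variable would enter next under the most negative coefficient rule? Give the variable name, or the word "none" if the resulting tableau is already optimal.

none

Pivot element 18/5. New z-row = old z-row − (-17/5)·(row 1/(18/5)).
Updated z-row coefficients: a: 0, b: 0, s1: 17/18, s2: 4/9.
No coefficient is strictly negative; the tableau after this pivot is optimal.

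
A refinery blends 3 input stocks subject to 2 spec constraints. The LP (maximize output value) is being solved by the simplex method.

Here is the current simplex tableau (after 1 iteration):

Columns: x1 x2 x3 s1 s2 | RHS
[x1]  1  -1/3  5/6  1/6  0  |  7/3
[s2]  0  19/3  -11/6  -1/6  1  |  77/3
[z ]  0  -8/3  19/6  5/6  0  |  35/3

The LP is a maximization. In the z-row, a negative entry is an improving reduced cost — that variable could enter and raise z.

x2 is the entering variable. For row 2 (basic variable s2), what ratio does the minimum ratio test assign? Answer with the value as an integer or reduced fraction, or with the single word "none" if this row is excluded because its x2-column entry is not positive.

77/19

Ratio = RHS / (x2 entry) = (77/3) / (19/3) = 77/19.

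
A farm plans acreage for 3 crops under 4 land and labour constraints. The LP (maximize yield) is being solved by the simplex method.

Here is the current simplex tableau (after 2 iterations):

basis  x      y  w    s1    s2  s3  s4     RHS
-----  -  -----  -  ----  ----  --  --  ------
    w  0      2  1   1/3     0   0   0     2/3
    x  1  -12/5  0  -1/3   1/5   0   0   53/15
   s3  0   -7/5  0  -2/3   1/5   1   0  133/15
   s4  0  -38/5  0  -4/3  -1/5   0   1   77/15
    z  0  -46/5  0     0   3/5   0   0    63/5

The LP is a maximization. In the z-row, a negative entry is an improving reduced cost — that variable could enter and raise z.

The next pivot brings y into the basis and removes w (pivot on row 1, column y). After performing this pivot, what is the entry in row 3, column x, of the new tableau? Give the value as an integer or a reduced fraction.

Pivot element is row 1, column y: 2.
Normalize row 1: new (row 1, x) = 0/2 = 0.
row 3 ← row 3 − (-7/5)·(new row 1): 0 − (-7/5)·0 = 0.

0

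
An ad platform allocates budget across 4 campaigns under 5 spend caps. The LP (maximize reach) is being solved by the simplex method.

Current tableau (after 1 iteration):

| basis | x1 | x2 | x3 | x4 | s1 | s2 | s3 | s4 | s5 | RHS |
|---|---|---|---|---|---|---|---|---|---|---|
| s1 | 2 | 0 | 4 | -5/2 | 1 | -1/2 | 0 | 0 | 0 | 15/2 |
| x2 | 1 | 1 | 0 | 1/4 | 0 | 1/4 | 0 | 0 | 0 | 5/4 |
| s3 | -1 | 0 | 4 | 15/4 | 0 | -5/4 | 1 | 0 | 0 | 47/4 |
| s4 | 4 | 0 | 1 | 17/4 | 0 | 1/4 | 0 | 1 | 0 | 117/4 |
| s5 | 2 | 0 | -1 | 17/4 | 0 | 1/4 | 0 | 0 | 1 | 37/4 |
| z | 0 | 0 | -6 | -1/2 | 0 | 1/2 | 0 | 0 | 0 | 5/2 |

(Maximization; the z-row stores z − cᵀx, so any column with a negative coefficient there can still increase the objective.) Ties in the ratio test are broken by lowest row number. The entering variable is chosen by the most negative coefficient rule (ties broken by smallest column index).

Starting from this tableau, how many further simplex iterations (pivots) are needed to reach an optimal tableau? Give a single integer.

3

pivot: x3 in, s1 out → z = 55/4
pivot: x4 in, s3 out → z = 416/25
pivot: s2 in, x2 out → z = 137/7
No improving column remains; optimal.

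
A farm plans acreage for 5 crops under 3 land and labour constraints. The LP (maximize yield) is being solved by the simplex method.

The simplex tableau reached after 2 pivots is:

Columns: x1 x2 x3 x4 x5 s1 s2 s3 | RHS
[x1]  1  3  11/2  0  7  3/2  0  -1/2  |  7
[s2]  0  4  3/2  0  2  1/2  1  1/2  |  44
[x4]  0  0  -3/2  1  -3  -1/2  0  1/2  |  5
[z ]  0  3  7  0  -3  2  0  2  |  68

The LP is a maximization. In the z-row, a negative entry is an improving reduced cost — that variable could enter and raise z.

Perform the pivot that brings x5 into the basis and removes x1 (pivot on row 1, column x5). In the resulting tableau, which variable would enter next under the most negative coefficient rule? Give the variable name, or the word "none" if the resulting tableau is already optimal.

Pivot element 7. New z-row = old z-row − (-3)·(row 1/7).
Updated z-row coefficients: x1: 3/7, x2: 30/7, x3: 131/14, x4: 0, x5: 0, s1: 37/14, s2: 0, s3: 25/14.
No coefficient is strictly negative; the tableau after this pivot is optimal.

none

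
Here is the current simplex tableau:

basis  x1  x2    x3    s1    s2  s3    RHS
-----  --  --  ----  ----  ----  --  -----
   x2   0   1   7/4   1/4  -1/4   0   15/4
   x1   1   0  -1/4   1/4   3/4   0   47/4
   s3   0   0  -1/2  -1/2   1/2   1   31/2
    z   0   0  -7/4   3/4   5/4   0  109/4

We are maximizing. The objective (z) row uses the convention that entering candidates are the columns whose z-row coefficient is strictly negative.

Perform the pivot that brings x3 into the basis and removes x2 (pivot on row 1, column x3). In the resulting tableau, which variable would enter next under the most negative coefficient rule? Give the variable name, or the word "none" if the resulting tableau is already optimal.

Pivot element 7/4. New z-row = old z-row − (-7/4)·(row 1/(7/4)).
Updated z-row coefficients: x1: 0, x2: 1, x3: 0, s1: 1, s2: 1, s3: 0.
No coefficient is strictly negative; the tableau after this pivot is optimal.

none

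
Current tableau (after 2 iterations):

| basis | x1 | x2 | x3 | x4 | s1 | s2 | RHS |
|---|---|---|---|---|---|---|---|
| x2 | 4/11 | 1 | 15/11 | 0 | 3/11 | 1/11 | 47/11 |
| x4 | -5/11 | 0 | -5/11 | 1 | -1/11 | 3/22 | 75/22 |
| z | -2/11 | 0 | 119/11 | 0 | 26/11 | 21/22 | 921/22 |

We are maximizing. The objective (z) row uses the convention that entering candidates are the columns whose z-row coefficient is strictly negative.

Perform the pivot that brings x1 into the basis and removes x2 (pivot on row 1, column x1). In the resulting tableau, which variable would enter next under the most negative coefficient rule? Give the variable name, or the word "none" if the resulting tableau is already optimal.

none

Pivot element 4/11. New z-row = old z-row − (-2/11)·(row 1/(4/11)).
Updated z-row coefficients: x1: 0, x2: 1/2, x3: 23/2, x4: 0, s1: 5/2, s2: 1.
No coefficient is strictly negative; the tableau after this pivot is optimal.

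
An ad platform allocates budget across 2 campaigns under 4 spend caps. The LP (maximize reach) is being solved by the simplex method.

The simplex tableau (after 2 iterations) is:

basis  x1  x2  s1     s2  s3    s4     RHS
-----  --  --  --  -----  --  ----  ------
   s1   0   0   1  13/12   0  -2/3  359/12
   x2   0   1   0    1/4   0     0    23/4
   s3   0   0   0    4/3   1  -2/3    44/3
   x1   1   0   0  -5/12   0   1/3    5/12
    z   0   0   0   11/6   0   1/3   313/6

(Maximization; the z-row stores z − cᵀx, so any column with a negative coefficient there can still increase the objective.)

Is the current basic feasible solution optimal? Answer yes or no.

yes

No objective-row coefficient is strictly negative, so no entering variable exists; the tableau is optimal.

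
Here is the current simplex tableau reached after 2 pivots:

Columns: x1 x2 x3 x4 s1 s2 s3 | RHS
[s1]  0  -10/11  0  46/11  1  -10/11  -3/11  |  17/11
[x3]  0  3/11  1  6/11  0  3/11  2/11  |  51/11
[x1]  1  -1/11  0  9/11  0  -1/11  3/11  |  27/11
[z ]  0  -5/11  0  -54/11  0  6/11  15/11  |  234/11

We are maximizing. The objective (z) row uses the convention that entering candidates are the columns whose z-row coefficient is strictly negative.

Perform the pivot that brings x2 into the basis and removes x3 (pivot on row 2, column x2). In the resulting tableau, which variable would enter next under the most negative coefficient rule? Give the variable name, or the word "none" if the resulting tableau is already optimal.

Pivot element 3/11. New z-row = old z-row − (-5/11)·(row 2/(3/11)).
Updated z-row coefficients: x1: 0, x2: 0, x3: 5/3, x4: -4, s1: 0, s2: 1, s3: 5/3.
The most negative is -4 in column x4, so x4 would enter next.

x4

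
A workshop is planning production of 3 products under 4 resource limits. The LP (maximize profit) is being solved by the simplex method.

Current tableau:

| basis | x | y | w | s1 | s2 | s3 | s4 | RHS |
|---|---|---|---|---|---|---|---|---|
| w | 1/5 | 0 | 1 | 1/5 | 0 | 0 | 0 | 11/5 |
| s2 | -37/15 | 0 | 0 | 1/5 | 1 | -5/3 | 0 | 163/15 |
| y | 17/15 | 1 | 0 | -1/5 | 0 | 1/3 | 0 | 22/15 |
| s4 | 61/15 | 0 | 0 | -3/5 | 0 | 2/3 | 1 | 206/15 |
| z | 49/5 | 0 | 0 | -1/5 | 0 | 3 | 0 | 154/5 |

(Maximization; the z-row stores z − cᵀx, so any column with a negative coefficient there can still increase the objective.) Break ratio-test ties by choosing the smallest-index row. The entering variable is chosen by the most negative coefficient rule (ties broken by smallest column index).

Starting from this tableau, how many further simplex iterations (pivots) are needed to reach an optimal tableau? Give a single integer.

pivot: s1 in, w out → z = 33
No improving column remains; optimal.

1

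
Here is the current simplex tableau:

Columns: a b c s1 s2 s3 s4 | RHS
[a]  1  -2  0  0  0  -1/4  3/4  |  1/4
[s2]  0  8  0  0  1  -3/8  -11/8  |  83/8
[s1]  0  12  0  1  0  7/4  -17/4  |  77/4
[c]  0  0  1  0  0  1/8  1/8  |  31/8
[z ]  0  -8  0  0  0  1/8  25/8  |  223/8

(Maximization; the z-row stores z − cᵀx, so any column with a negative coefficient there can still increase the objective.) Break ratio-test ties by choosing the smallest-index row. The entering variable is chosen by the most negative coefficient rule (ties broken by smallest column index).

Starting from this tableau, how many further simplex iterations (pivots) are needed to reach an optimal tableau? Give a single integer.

2

pivot: b in, s2 out → z = 153/4
pivot: s3 in, s1 out → z = 1430/37
No improving column remains; optimal.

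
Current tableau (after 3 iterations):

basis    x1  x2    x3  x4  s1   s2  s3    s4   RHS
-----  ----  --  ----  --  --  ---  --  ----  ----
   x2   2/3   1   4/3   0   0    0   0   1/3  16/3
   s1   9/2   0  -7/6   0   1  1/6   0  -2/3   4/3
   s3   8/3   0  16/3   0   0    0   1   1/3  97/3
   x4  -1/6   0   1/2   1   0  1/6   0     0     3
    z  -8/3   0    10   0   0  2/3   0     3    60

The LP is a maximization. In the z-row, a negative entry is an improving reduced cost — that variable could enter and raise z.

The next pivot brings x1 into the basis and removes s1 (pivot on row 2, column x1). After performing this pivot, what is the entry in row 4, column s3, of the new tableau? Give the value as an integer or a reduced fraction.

Pivot element is row 2, column x1: 9/2.
Normalize row 2: new (row 2, s3) = 0/(9/2) = 0.
row 4 ← row 4 − (-1/6)·(new row 2): 0 − (-1/6)·0 = 0.

0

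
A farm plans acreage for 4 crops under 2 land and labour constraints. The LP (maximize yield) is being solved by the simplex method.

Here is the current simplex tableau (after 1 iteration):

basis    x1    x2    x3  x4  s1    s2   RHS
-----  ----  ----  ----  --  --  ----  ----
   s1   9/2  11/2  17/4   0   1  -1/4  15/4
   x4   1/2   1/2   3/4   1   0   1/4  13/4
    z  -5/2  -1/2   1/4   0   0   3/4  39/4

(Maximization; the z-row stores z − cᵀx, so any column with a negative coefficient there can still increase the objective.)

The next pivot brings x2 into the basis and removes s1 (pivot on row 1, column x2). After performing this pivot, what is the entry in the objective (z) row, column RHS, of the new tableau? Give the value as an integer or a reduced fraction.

111/11

Pivot element is row 1, column x2: 11/2.
Normalize row 1: new (row 1, RHS) = (15/4)/(11/2) = 15/22.
z-row ← z-row − (-1/2)·(new row 1): 39/4 − (-1/2)·(15/22) = 111/11.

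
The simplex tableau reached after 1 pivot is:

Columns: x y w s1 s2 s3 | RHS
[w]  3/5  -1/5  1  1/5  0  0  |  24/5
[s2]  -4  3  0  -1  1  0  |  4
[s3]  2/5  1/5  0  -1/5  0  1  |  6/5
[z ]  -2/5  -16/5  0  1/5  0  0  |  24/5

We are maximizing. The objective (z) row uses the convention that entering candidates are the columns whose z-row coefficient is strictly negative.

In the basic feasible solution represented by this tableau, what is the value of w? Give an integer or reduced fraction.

w is basic (row 1); its value is the RHS of that row: 24/5.

24/5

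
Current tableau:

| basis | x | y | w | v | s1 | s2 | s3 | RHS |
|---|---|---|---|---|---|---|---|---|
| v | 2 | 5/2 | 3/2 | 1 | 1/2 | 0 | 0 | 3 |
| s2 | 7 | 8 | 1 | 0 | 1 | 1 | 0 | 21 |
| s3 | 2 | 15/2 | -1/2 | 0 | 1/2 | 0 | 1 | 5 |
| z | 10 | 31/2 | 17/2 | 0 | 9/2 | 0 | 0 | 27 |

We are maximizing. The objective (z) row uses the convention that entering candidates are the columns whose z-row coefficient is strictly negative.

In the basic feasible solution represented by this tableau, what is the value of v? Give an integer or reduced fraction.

v is basic (row 1); its value is the RHS of that row: 3.

3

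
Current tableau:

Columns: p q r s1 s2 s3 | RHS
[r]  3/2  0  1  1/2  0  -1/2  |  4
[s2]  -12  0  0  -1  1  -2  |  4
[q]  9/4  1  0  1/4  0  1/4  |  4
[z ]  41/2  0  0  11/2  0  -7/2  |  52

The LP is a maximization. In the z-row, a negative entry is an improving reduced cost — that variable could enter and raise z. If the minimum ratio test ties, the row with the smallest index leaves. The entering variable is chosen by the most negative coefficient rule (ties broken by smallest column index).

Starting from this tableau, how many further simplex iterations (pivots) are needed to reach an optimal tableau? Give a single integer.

pivot: s3 in, q out → z = 108
No improving column remains; optimal.

1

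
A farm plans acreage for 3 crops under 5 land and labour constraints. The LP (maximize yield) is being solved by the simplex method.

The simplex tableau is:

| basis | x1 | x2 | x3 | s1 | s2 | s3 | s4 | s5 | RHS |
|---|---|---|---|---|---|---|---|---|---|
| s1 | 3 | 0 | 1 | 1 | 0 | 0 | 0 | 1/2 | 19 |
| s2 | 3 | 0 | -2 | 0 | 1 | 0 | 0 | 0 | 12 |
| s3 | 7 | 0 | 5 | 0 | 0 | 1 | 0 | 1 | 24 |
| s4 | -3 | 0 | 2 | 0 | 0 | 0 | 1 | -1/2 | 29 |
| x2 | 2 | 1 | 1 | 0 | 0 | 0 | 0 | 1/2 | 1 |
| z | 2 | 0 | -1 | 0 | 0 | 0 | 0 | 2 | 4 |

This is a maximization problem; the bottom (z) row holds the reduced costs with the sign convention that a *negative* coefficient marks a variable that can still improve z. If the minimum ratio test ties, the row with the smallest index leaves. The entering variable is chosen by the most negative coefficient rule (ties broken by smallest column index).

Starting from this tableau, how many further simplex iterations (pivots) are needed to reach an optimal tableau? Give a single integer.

1

pivot: x3 in, x2 out → z = 5
No improving column remains; optimal.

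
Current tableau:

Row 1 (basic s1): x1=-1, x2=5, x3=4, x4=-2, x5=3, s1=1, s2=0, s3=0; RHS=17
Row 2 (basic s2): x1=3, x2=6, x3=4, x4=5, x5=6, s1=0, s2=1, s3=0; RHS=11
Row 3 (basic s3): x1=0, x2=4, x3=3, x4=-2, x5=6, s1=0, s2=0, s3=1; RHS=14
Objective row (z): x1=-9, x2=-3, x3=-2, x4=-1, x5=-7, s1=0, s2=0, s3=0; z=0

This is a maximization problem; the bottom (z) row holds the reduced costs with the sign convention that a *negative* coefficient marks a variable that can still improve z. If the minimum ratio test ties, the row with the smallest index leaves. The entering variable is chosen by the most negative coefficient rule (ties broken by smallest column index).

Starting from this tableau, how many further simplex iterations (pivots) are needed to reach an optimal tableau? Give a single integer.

1

pivot: x1 in, s2 out → z = 33
No improving column remains; optimal.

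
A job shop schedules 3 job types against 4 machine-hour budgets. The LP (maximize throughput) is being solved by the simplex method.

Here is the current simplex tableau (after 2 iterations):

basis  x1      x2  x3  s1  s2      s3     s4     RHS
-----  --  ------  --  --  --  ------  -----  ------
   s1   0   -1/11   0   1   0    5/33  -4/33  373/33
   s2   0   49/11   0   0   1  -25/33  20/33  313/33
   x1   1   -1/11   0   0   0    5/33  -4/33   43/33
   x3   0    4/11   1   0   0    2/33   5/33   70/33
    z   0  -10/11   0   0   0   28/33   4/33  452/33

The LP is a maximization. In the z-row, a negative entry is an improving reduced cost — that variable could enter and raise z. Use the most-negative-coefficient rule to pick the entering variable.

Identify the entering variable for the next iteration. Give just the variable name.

Objective-row coefficients: x1: 0, x2: -10/11, x3: 0, s1: 0, s2: 0, s3: 28/33, s4: 4/33.
The most negative is -10/11 in column x2, so x2 enters.

x2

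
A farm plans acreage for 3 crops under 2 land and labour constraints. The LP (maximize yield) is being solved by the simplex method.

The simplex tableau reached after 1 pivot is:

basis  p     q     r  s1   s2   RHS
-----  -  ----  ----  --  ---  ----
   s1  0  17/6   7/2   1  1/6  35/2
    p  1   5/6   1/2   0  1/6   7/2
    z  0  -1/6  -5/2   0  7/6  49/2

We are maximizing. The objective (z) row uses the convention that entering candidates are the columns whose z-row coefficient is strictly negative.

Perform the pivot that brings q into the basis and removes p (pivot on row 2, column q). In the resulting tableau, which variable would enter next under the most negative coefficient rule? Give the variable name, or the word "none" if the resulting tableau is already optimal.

Pivot element 5/6. New z-row = old z-row − (-1/6)·(row 2/(5/6)).
Updated z-row coefficients: p: 1/5, q: 0, r: -12/5, s1: 0, s2: 6/5.
The most negative is -12/5 in column r, so r would enter next.

r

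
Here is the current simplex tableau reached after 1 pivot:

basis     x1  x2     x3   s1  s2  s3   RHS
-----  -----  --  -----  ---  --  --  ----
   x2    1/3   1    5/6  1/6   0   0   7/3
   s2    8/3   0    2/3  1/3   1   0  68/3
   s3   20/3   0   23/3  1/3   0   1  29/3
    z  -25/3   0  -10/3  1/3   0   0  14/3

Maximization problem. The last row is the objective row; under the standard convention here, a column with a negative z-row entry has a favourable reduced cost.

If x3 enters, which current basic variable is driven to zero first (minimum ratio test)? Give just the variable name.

Ratios: row 1 (x2): (7/3)/(5/6) = 14/5; row 2 (s2): (68/3)/(2/3) = 34; row 3 (s3): (29/3)/(23/3) = 29/23.
Minimum ratio 29/23 is in the s3 row, so s3 leaves.

s3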